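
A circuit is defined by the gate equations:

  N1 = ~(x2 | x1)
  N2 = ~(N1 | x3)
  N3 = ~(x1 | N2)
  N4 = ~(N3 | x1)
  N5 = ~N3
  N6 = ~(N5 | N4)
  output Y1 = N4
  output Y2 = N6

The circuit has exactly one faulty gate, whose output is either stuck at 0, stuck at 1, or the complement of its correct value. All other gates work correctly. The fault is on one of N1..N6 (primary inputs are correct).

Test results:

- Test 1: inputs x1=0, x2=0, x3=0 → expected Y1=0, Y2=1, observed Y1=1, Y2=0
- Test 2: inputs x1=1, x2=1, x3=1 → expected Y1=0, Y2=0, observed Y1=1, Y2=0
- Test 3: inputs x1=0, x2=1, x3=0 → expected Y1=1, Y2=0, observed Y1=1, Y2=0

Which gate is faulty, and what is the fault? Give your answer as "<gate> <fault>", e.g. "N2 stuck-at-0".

Fault-free values for test 1 (x1=0, x2=0, x3=0): N1=1, N2=0, N3=1, N4=0, N5=0, N6=1, giving Y1=0, Y2=1. Observed Y1=1, Y2=0.
Test 1: faults giving observed Y1=1, Y2=0 are {N1 stuck-at-0, N1 inverted output, N2 stuck-at-1, N2 inverted output, N3 stuck-at-0, N3 inverted output, N4 stuck-at-1, N4 inverted output}.
Test 2 (x1=1, x2=1, x3=1): fault-free N1=0, N2=0, N3=0, N4=0, N5=1, N6=0 → Y1=0, Y2=0; observed Y1=1, Y2=0. Eliminates N1 stuck-at-0, N1 inverted output, N2 stuck-at-1, N2 inverted output, N3 stuck-at-0, N3 inverted output.
Test 3 (x1=0, x2=1, x3=0): fault-free N1=0, N2=1, N3=0, N4=1, N5=1, N6=0 → Y1=1, Y2=0; observed Y1=1, Y2=0. Eliminates N4 inverted output.
Only N4 stuck-at-1 is consistent with every test.

N4 stuck-at-1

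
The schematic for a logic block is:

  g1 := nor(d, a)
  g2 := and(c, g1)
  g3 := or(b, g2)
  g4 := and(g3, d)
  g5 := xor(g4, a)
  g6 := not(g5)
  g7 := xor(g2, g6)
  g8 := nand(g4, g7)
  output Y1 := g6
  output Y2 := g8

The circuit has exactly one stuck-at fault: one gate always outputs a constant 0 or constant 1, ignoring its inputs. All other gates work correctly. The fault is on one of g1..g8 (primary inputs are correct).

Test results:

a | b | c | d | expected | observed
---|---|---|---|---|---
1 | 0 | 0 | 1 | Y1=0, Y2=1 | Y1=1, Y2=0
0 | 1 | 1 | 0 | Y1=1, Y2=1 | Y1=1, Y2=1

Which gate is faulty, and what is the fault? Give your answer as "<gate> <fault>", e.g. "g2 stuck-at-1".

Fault-free values for test 1 (a=1, b=0, c=0, d=1): g1=0, g2=0, g3=0, g4=0, g5=1, g6=0, g7=0, g8=1, giving Y1=0, Y2=1. Observed Y1=1, Y2=0.
Test 1: faults giving observed Y1=1, Y2=0 are {g3 stuck-at-1, g4 stuck-at-1}.
Test 2 (a=0, b=1, c=1, d=0): fault-free g1=1, g2=1, g3=1, g4=0, g5=0, g6=1, g7=0, g8=1 → Y1=1, Y2=1; observed Y1=1, Y2=1. Eliminates g4 stuck-at-1.
Only g3 stuck-at-1 is consistent with every test.

g3 stuck-at-1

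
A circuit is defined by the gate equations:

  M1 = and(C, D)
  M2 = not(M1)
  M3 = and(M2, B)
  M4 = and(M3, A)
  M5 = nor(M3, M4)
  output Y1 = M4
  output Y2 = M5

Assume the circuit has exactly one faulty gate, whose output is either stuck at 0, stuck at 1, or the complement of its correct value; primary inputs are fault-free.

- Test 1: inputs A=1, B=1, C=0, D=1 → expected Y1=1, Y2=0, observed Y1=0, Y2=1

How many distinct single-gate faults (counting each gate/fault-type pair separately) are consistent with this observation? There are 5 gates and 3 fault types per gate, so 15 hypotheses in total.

6

Fault-free: M1=0, M2=1, M3=1, M4=1, M5=0 → Y1=1, Y2=0. Observed Y1=0, Y2=1.
  M1: stuck-at-1, inverted output ✓; others ✗
  M2: stuck-at-0, inverted output ✓; others ✗
  M3: stuck-at-0, inverted output ✓; others ✗
  M4: none of the 3 fault types match ✗
  M5: none of the 3 fault types match ✗
Consistent faults: {M1 stuck-at-1, M1 inverted output, M2 stuck-at-0, M2 inverted output, M3 stuck-at-0, M3 inverted output} — 6 in all.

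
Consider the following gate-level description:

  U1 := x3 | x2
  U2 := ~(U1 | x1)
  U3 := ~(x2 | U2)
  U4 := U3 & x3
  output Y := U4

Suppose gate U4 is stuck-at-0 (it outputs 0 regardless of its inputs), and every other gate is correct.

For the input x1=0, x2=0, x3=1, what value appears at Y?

Propagate with U4 forced: U1=1, U2=0, U3=1, U4=0 [stuck-at-0].
So Y = 0. (Without the fault it would be 1.)

0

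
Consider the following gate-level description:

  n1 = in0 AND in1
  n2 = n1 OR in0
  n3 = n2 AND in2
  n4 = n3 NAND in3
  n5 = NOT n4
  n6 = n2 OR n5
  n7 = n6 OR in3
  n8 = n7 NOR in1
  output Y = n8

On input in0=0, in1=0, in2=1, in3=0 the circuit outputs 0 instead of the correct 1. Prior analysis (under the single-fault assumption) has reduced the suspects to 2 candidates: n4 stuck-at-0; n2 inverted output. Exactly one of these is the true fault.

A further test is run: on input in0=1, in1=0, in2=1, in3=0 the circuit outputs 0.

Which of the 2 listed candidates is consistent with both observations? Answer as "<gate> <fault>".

n4 stuck-at-0

Evaluate each candidate on input in0=1, in1=0, in2=1, in3=0:
  n4 stuck-at-0: n1=0, n2=1, n3=1, n4=0 [stuck-at-0], n5=1, n6=1, n7=1, n8=0 → 0 — matches
  n2 inverted output: n1=0, n2=0 [inverted output], n3=0, n4=1, n5=0, n6=0, n7=0, n8=1 → 1 — eliminated
Only n4 stuck-at-0 reproduces the observed 0.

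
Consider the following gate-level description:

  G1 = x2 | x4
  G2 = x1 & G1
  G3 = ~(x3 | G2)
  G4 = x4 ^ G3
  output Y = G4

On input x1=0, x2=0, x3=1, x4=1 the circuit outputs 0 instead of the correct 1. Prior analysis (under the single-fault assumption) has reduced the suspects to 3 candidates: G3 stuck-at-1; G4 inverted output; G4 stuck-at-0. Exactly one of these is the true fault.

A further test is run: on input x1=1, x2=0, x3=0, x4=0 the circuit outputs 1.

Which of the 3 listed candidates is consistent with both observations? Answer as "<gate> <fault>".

G3 stuck-at-1

Evaluate each candidate on input x1=1, x2=0, x3=0, x4=0:
  G3 stuck-at-1: G1=0, G2=0, G3=1 [stuck-at-1], G4=1 → 1 — matches
  G4 inverted output: G1=0, G2=0, G3=1, G4=0 [inverted output] → 0 — eliminated
  G4 stuck-at-0: G1=0, G2=0, G3=1, G4=0 [stuck-at-0] → 0 — eliminated
Only G3 stuck-at-1 reproduces the observed 1.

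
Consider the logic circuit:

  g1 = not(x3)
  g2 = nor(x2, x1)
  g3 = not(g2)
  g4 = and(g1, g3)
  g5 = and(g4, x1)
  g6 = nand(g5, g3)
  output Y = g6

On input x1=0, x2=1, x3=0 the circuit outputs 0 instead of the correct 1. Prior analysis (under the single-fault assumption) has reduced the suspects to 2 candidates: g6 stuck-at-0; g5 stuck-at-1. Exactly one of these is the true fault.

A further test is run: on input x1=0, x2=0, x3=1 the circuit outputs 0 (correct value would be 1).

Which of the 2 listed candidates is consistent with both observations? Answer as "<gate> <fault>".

Evaluate each candidate on input x1=0, x2=0, x3=1:
  g6 stuck-at-0: g1=0, g2=1, g3=0, g4=0, g5=0, g6=0 [stuck-at-0] → 0 — matches
  g5 stuck-at-1: g1=0, g2=1, g3=0, g4=0, g5=1 [stuck-at-1], g6=1 → 1 — eliminated
Only g6 stuck-at-0 reproduces the observed 0.

g6 stuck-at-0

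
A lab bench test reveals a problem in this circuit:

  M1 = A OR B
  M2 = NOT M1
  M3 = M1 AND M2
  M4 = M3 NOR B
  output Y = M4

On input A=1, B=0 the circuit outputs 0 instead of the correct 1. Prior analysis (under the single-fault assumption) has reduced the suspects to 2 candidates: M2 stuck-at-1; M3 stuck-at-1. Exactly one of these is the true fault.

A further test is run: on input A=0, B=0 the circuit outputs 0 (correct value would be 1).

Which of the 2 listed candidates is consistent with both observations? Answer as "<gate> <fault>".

Evaluate each candidate on input A=0, B=0:
  M2 stuck-at-1: M1=0, M2=1 [stuck-at-1], M3=0, M4=1 → 1 — eliminated
  M3 stuck-at-1: M1=0, M2=1, M3=1 [stuck-at-1], M4=0 → 0 — matches
Only M3 stuck-at-1 reproduces the observed 0.

M3 stuck-at-1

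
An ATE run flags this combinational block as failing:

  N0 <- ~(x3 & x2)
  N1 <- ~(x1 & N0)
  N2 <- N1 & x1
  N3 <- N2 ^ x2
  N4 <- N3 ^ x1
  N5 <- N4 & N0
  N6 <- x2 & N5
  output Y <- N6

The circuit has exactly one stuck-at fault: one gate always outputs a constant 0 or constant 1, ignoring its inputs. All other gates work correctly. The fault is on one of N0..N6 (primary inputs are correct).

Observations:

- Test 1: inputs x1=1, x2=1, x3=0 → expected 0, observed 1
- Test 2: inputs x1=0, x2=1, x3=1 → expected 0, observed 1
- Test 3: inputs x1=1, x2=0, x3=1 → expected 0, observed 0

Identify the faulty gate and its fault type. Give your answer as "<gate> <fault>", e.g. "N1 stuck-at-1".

N5 stuck-at-1

Fault-free values for test 1 (x1=1, x2=1, x3=0): N0=1, N1=0, N2=0, N3=1, N4=0, N5=0, N6=0, giving Y=0. Observed 1.
Test 1: faults giving observed 1 are {N1 stuck-at-1, N2 stuck-at-1, N3 stuck-at-0, N4 stuck-at-1, N5 stuck-at-1, N6 stuck-at-1}.
Test 2 (x1=0, x2=1, x3=1): fault-free N0=0, N1=1, N2=0, N3=1, N4=1, N5=0, N6=0 → 0; observed 1. Eliminates N1 stuck-at-1, N2 stuck-at-1, N3 stuck-at-0, N4 stuck-at-1.
Test 3 (x1=1, x2=0, x3=1): fault-free N0=1, N1=0, N2=0, N3=0, N4=1, N5=1, N6=0 → 0; observed 0. Eliminates N6 stuck-at-1.
Only N5 stuck-at-1 is consistent with every test.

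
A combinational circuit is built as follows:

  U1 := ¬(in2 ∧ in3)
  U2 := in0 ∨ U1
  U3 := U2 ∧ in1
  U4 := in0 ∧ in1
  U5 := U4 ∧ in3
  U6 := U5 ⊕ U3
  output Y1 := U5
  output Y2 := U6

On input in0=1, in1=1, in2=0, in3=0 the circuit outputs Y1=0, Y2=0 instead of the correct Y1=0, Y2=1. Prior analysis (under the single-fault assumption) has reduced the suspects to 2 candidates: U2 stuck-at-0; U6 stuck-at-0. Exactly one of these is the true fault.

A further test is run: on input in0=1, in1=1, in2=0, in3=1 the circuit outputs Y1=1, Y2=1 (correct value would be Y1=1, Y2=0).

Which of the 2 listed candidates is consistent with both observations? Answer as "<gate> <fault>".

U2 stuck-at-0

Evaluate each candidate on input in0=1, in1=1, in2=0, in3=1:
  U2 stuck-at-0: U1=1, U2=0 [stuck-at-0], U3=0, U4=1, U5=1, U6=1 → Y1=1, Y2=1 — matches
  U6 stuck-at-0: U1=1, U2=1, U3=1, U4=1, U5=1, U6=0 [stuck-at-0] → Y1=1, Y2=0 — eliminated
Only U2 stuck-at-0 reproduces the observed Y1=1, Y2=1.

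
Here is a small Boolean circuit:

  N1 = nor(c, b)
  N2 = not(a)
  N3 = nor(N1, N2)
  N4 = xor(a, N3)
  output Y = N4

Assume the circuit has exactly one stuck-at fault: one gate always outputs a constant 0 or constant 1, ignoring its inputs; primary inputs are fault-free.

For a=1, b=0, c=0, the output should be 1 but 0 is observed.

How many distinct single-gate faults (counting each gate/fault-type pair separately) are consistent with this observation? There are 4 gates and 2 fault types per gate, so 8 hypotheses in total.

Fault-free: N1=1, N2=0, N3=0, N4=1 → 1. Observed 0.
  N1 stuck-at-0: output 0 ✓
  N1 stuck-at-1: output 1 ✗
  N2 stuck-at-0: output 1 ✗
  N2 stuck-at-1: output 1 ✗
  N3 stuck-at-0: output 1 ✗
  N3 stuck-at-1: output 0 ✓
  N4 stuck-at-0: output 0 ✓
  N4 stuck-at-1: output 1 ✗
Consistent faults: {N1 stuck-at-0, N3 stuck-at-1, N4 stuck-at-0} — 3 in all.

3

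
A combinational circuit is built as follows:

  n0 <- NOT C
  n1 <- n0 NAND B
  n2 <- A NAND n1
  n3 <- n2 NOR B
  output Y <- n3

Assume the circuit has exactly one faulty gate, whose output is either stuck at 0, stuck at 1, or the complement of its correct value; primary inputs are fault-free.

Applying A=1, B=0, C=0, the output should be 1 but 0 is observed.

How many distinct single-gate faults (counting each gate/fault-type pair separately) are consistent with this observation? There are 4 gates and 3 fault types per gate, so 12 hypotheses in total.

6

Fault-free: n0=1, n1=1, n2=0, n3=1 → 1. Observed 0.
  n0 stuck-at-0: output 1 ✗
  n0 stuck-at-1: output 1 ✗
  n0 inverted output: output 1 ✗
  n1 stuck-at-0: output 0 ✓
  n1 stuck-at-1: output 1 ✗
  n1 inverted output: output 0 ✓
  n2 stuck-at-0: output 1 ✗
  n2 stuck-at-1: output 0 ✓
  n2 inverted output: output 0 ✓
  n3 stuck-at-0: output 0 ✓
  n3 stuck-at-1: output 1 ✗
  n3 inverted output: output 0 ✓
Consistent faults: {n1 stuck-at-0, n1 inverted output, n2 stuck-at-1, n2 inverted output, n3 stuck-at-0, n3 inverted output} — 6 in all.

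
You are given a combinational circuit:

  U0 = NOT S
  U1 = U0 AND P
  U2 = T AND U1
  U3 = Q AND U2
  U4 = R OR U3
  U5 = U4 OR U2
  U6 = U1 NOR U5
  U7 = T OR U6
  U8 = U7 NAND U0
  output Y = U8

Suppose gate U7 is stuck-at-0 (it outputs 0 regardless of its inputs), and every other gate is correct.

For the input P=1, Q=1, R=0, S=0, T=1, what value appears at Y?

1

Propagate with U7 forced: U0=1, U1=1, U2=1, U3=1, U4=1, U5=1, U6=0, U7=0 [stuck-at-0], U8=1.
So Y = 1. (Without the fault it would be 0.)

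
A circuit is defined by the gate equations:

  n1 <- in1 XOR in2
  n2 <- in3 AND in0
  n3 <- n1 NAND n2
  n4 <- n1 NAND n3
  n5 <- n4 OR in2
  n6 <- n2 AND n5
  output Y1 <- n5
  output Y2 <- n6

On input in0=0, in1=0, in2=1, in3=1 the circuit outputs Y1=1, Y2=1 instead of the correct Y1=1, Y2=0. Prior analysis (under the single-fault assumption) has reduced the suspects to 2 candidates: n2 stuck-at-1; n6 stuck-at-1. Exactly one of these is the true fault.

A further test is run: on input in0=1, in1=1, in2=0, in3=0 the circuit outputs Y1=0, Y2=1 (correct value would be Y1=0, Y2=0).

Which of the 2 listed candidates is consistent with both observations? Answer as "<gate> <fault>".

Evaluate each candidate on input in0=1, in1=1, in2=0, in3=0:
  n2 stuck-at-1: n1=1, n2=1 [stuck-at-1], n3=0, n4=1, n5=1, n6=1 → Y1=1, Y2=1 — eliminated
  n6 stuck-at-1: n1=1, n2=0, n3=1, n4=0, n5=0, n6=1 [stuck-at-1] → Y1=0, Y2=1 — matches
Only n6 stuck-at-1 reproduces the observed Y1=0, Y2=1.

n6 stuck-at-1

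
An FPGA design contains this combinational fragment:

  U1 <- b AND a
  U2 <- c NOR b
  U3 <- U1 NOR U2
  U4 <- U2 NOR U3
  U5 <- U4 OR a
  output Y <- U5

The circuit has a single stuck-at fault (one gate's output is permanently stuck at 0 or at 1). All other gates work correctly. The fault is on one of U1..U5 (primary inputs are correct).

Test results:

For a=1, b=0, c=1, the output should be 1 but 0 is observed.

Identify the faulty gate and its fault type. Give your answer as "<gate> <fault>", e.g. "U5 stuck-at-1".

Fault-free values for test 1 (a=1, b=0, c=1): U1=0, U2=0, U3=1, U4=0, U5=1, giving Y=1. Observed 0.
Test 1: faults giving observed 0 are {U5 stuck-at-0}.
Only U5 stuck-at-0 is consistent with every test.

U5 stuck-at-0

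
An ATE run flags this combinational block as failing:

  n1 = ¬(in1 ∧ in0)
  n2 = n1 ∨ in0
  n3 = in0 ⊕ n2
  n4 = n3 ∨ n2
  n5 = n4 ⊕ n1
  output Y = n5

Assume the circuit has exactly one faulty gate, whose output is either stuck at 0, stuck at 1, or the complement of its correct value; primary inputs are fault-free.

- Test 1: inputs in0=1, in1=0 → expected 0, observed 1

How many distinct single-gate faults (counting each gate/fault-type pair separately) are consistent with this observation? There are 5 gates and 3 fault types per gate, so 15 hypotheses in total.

Fault-free: n1=1, n2=1, n3=0, n4=1, n5=0 → 0. Observed 1.
  n1: stuck-at-0, inverted output ✓; others ✗
  n2: none of the 3 fault types match ✗
  n3: none of the 3 fault types match ✗
  n4: stuck-at-0, inverted output ✓; others ✗
  n5: stuck-at-1, inverted output ✓; others ✗
Consistent faults: {n1 stuck-at-0, n1 inverted output, n4 stuck-at-0, n4 inverted output, n5 stuck-at-1, n5 inverted output} — 6 in all.

6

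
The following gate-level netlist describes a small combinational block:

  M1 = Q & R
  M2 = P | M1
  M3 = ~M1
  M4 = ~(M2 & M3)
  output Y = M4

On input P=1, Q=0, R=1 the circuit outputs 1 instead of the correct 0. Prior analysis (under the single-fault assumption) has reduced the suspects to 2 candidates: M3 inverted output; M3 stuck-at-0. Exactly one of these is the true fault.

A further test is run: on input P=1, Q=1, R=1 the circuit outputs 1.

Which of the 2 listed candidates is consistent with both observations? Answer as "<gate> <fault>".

M3 stuck-at-0

Evaluate each candidate on input P=1, Q=1, R=1:
  M3 inverted output: M1=1, M2=1, M3=1 [inverted output], M4=0 → 0 — eliminated
  M3 stuck-at-0: M1=1, M2=1, M3=0 [stuck-at-0], M4=1 → 1 — matches
Only M3 stuck-at-0 reproduces the observed 1.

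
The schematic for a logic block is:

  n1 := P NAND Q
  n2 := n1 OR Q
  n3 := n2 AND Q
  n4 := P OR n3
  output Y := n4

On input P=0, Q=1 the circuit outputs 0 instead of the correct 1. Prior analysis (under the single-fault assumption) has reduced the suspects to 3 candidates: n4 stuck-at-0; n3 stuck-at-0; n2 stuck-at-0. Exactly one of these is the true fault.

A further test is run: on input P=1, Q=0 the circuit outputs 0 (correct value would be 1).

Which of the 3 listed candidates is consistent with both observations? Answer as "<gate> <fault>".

Evaluate each candidate on input P=1, Q=0:
  n4 stuck-at-0: n1=1, n2=1, n3=0, n4=0 [stuck-at-0] → 0 — matches
  n3 stuck-at-0: n1=1, n2=1, n3=0 [stuck-at-0], n4=1 → 1 — eliminated
  n2 stuck-at-0: n1=1, n2=0 [stuck-at-0], n3=0, n4=1 → 1 — eliminated
Only n4 stuck-at-0 reproduces the observed 0.

n4 stuck-at-0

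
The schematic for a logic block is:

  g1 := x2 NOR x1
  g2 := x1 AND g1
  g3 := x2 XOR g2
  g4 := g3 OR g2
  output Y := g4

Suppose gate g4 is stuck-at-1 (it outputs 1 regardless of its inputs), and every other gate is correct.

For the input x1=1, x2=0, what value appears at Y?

1

Propagate with g4 forced: g1=0, g2=0, g3=0, g4=1 [stuck-at-1].
So Y = 1. (Without the fault it would be 0.)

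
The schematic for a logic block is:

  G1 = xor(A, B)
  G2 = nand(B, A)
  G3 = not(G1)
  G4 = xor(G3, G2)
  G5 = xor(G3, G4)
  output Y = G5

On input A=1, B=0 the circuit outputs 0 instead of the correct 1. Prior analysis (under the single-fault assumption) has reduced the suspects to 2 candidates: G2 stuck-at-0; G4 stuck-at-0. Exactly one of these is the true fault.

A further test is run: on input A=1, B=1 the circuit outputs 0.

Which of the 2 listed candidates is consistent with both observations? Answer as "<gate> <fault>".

Evaluate each candidate on input A=1, B=1:
  G2 stuck-at-0: G1=0, G2=0 [stuck-at-0], G3=1, G4=1, G5=0 → 0 — matches
  G4 stuck-at-0: G1=0, G2=0, G3=1, G4=0 [stuck-at-0], G5=1 → 1 — eliminated
Only G2 stuck-at-0 reproduces the observed 0.

G2 stuck-at-0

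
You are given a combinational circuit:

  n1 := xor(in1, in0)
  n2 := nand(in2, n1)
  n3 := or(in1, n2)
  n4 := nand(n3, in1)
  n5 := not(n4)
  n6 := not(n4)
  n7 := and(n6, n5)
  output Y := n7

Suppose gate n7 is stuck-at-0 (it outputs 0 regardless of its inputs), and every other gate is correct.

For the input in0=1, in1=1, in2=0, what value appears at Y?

0

Propagate with n7 forced: n1=0, n2=1, n3=1, n4=0, n5=1, n6=1, n7=0 [stuck-at-0].
So Y = 0. (Without the fault it would be 1.)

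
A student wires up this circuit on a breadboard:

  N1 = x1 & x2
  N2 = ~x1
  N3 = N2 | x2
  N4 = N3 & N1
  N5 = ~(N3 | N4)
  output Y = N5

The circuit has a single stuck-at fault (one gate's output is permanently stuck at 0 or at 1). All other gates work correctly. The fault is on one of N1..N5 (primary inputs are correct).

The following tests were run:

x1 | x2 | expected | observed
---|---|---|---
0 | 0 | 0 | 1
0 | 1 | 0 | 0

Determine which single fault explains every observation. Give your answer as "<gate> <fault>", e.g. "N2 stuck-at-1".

Fault-free values for test 1 (x1=0, x2=0): N1=0, N2=1, N3=1, N4=0, N5=0, giving Y=0. Observed 1.
Test 1: faults giving observed 1 are {N2 stuck-at-0, N3 stuck-at-0, N5 stuck-at-1}.
Test 2 (x1=0, x2=1): fault-free N1=0, N2=1, N3=1, N4=0, N5=0 → 0; observed 0. Eliminates N3 stuck-at-0, N5 stuck-at-1.
Only N2 stuck-at-0 is consistent with every test.

N2 stuck-at-0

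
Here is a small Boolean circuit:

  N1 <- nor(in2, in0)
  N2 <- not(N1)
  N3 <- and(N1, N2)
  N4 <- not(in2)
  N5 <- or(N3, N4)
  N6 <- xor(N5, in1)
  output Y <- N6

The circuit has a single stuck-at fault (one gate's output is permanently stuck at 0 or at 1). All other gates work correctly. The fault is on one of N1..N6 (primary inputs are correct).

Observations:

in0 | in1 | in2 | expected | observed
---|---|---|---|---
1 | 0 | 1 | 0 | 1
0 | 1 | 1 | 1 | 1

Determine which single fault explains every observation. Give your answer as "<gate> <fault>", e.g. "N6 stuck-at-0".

N6 stuck-at-1

Fault-free values for test 1 (in0=1, in1=0, in2=1): N1=0, N2=1, N3=0, N4=0, N5=0, N6=0, giving Y=0. Observed 1.
Test 1: faults giving observed 1 are {N3 stuck-at-1, N4 stuck-at-1, N5 stuck-at-1, N6 stuck-at-1}.
Test 2 (in0=0, in1=1, in2=1): fault-free N1=0, N2=1, N3=0, N4=0, N5=0, N6=1 → 1; observed 1. Eliminates N3 stuck-at-1, N4 stuck-at-1, N5 stuck-at-1.
Only N6 stuck-at-1 is consistent with every test.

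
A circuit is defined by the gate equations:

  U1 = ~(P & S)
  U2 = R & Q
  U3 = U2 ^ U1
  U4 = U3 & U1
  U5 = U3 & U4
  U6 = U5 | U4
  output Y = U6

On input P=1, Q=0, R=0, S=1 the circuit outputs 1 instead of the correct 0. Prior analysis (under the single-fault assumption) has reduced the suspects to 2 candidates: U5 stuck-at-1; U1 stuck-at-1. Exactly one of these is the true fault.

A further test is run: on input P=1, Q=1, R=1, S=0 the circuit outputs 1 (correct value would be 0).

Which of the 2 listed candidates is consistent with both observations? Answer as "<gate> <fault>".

U5 stuck-at-1

Evaluate each candidate on input P=1, Q=1, R=1, S=0:
  U5 stuck-at-1: U1=1, U2=1, U3=0, U4=0, U5=1 [stuck-at-1], U6=1 → 1 — matches
  U1 stuck-at-1: U1=1 [stuck-at-1], U2=1, U3=0, U4=0, U5=0, U6=0 → 0 — eliminated
Only U5 stuck-at-1 reproduces the observed 1.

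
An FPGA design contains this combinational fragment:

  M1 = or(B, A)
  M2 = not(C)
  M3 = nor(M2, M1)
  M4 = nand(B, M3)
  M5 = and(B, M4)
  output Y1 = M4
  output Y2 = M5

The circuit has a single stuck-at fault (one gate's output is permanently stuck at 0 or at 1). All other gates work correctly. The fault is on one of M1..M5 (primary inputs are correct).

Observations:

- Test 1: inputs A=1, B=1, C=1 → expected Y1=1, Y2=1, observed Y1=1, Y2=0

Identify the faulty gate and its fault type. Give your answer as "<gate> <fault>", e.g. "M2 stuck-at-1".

M5 stuck-at-0

Fault-free values for test 1 (A=1, B=1, C=1): M1=1, M2=0, M3=0, M4=1, M5=1, giving Y1=1, Y2=1. Observed Y1=1, Y2=0.
Test 1: faults giving observed Y1=1, Y2=0 are {M5 stuck-at-0}.
Only M5 stuck-at-0 is consistent with every test.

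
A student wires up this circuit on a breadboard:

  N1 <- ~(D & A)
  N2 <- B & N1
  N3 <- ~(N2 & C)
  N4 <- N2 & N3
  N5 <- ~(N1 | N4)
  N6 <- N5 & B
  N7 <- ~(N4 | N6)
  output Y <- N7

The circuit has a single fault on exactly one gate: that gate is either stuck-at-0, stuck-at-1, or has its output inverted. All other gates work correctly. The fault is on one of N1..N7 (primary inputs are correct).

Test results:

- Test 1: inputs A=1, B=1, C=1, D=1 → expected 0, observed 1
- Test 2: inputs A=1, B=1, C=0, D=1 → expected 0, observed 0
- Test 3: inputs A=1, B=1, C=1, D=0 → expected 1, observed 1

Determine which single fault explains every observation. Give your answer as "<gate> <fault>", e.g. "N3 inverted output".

Fault-free values for test 1 (A=1, B=1, C=1, D=1): N1=0, N2=0, N3=1, N4=0, N5=1, N6=1, N7=0, giving Y=0. Observed 1.
Test 1: faults giving observed 1 are {N1 stuck-at-1, N1 inverted output, N5 stuck-at-0, N5 inverted output, N6 stuck-at-0, N6 inverted output, N7 stuck-at-1, N7 inverted output}.
Test 2 (A=1, B=1, C=0, D=1): fault-free N1=0, N2=0, N3=1, N4=0, N5=1, N6=1, N7=0 → 0; observed 0. Eliminates N5 stuck-at-0, N5 inverted output, N6 stuck-at-0, N6 inverted output, N7 stuck-at-1, N7 inverted output.
Test 3 (A=1, B=1, C=1, D=0): fault-free N1=1, N2=1, N3=0, N4=0, N5=0, N6=0, N7=1 → 1; observed 1. Eliminates N1 inverted output.
Only N1 stuck-at-1 is consistent with every test.

N1 stuck-at-1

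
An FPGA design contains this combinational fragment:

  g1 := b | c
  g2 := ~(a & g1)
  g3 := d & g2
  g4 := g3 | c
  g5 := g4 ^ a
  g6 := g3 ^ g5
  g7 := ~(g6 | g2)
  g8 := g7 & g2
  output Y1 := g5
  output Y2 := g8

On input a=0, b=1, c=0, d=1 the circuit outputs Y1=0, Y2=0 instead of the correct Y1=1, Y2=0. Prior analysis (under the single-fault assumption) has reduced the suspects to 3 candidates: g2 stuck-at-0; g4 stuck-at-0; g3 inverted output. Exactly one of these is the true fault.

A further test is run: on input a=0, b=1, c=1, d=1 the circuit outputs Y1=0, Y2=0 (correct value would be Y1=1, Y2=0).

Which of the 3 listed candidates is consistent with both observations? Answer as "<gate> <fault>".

g4 stuck-at-0

Evaluate each candidate on input a=0, b=1, c=1, d=1:
  g2 stuck-at-0: g1=1, g2=0 [stuck-at-0], g3=0, g4=1, g5=1, g6=1, g7=0, g8=0 → Y1=1, Y2=0 — eliminated
  g4 stuck-at-0: g1=1, g2=1, g3=1, g4=0 [stuck-at-0], g5=0, g6=1, g7=0, g8=0 → Y1=0, Y2=0 — matches
  g3 inverted output: g1=1, g2=1, g3=0 [inverted output], g4=1, g5=1, g6=1, g7=0, g8=0 → Y1=1, Y2=0 — eliminated
Only g4 stuck-at-0 reproduces the observed Y1=0, Y2=0.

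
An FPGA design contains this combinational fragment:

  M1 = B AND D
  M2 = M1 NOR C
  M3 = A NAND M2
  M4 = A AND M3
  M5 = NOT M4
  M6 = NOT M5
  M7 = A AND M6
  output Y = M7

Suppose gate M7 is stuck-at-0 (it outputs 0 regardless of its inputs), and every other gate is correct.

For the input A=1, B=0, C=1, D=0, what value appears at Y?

Propagate with M7 forced: M1=0, M2=0, M3=1, M4=1, M5=0, M6=1, M7=0 [stuck-at-0].
So Y = 0. (Without the fault it would be 1.)

0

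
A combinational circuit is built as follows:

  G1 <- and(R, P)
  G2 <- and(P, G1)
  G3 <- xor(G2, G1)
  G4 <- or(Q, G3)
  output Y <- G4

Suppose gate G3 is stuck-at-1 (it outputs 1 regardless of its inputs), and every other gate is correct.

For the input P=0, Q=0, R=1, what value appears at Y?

Propagate with G3 forced: G1=0, G2=0, G3=1 [stuck-at-1], G4=1.
So Y = 1. (Without the fault it would be 0.)

1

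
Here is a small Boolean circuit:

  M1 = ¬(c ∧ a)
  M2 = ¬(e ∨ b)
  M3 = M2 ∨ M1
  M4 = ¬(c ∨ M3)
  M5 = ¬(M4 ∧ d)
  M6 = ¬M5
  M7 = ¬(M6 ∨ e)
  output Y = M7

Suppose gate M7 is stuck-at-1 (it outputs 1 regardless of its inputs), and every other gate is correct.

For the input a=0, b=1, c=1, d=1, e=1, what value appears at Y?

Propagate with M7 forced: M1=1, M2=0, M3=1, M4=0, M5=1, M6=0, M7=1 [stuck-at-1].
So Y = 1. (Without the fault it would be 0.)

1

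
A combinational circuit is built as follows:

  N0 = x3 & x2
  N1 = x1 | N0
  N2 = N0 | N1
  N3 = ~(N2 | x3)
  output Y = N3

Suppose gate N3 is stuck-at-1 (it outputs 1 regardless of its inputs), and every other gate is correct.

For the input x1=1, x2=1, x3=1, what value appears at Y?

1

Propagate with N3 forced: N0=1, N1=1, N2=1, N3=1 [stuck-at-1].
So Y = 1. (Without the fault it would be 0.)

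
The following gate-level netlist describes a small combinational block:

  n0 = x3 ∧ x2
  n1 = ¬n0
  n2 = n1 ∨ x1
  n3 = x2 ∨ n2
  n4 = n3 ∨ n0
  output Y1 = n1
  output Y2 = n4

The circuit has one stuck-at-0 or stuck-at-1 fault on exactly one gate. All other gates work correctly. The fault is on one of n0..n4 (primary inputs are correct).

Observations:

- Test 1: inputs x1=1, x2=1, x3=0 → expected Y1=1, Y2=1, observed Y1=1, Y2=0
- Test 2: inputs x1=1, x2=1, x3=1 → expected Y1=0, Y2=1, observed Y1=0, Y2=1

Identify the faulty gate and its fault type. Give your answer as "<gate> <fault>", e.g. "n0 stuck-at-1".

n3 stuck-at-0

Fault-free values for test 1 (x1=1, x2=1, x3=0): n0=0, n1=1, n2=1, n3=1, n4=1, giving Y1=1, Y2=1. Observed Y1=1, Y2=0.
Test 1: faults giving observed Y1=1, Y2=0 are {n3 stuck-at-0, n4 stuck-at-0}.
Test 2 (x1=1, x2=1, x3=1): fault-free n0=1, n1=0, n2=1, n3=1, n4=1 → Y1=0, Y2=1; observed Y1=0, Y2=1. Eliminates n4 stuck-at-0.
Only n3 stuck-at-0 is consistent with every test.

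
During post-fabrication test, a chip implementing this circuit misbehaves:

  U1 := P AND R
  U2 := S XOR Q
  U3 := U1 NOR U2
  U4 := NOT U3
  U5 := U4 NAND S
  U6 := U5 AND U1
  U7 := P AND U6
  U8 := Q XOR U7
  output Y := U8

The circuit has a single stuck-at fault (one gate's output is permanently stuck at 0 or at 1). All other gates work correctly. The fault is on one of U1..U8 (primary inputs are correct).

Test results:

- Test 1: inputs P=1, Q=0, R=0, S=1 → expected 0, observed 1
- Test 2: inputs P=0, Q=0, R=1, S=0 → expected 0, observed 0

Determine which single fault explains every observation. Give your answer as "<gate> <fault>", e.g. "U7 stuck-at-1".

U6 stuck-at-1

Fault-free values for test 1 (P=1, Q=0, R=0, S=1): U1=0, U2=1, U3=0, U4=1, U5=0, U6=0, U7=0, U8=0, giving Y=0. Observed 1.
Test 1: faults giving observed 1 are {U6 stuck-at-1, U7 stuck-at-1, U8 stuck-at-1}.
Test 2 (P=0, Q=0, R=1, S=0): fault-free U1=0, U2=0, U3=1, U4=0, U5=1, U6=0, U7=0, U8=0 → 0; observed 0. Eliminates U7 stuck-at-1, U8 stuck-at-1.
Only U6 stuck-at-1 is consistent with every test.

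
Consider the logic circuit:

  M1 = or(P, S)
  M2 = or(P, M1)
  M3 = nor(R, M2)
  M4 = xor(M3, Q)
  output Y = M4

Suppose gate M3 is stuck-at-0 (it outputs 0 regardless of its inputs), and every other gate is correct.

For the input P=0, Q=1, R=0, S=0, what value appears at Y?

1

Propagate with M3 forced: M1=0, M2=0, M3=0 [stuck-at-0], M4=1.
So Y = 1. (Without the fault it would be 0.)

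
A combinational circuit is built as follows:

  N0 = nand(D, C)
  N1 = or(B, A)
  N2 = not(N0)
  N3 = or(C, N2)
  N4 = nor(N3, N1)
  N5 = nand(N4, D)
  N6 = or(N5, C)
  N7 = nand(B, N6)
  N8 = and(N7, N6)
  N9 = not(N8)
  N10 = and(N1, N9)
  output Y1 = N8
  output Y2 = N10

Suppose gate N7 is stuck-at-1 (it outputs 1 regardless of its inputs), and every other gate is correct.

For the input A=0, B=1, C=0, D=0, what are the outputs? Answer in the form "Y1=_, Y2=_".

Y1=1, Y2=0

Propagate with N7 forced: N0=1, N1=1, N2=0, N3=0, N4=0, N5=1, N6=1, N7=1 [stuck-at-1], N8=1, N9=0, N10=0.
So the outputs are Y1=1, Y2=0. (Without the fault they would be Y1=0, Y2=1.)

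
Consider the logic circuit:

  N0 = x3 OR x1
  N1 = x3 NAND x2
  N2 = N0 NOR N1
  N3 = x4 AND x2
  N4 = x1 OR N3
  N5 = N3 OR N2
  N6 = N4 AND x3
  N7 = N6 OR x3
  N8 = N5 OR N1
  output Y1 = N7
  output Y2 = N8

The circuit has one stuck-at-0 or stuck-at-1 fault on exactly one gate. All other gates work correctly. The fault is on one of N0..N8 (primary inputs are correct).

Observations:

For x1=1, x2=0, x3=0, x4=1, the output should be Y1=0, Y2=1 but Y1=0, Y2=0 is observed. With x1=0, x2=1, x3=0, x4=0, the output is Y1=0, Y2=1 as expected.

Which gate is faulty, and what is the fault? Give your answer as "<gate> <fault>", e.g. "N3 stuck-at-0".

Fault-free values for test 1 (x1=1, x2=0, x3=0, x4=1): N0=1, N1=1, N2=0, N3=0, N4=1, N5=0, N6=0, N7=0, N8=1, giving Y1=0, Y2=1. Observed Y1=0, Y2=0.
Test 1: faults giving observed Y1=0, Y2=0 are {N1 stuck-at-0, N8 stuck-at-0}.
Test 2 (x1=0, x2=1, x3=0, x4=0): fault-free N0=0, N1=1, N2=0, N3=0, N4=0, N5=0, N6=0, N7=0, N8=1 → Y1=0, Y2=1; observed Y1=0, Y2=1. Eliminates N8 stuck-at-0.
Only N1 stuck-at-0 is consistent with every test.

N1 stuck-at-0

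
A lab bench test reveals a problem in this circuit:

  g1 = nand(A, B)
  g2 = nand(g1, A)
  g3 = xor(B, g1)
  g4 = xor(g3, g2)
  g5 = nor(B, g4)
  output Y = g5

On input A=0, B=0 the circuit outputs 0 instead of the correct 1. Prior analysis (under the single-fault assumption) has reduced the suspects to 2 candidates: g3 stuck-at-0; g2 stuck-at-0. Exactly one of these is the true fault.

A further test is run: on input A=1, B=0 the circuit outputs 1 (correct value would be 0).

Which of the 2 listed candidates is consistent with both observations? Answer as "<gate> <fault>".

g3 stuck-at-0

Evaluate each candidate on input A=1, B=0:
  g3 stuck-at-0: g1=1, g2=0, g3=0 [stuck-at-0], g4=0, g5=1 → 1 — matches
  g2 stuck-at-0: g1=1, g2=0 [stuck-at-0], g3=1, g4=1, g5=0 → 0 — eliminated
Only g3 stuck-at-0 reproduces the observed 1.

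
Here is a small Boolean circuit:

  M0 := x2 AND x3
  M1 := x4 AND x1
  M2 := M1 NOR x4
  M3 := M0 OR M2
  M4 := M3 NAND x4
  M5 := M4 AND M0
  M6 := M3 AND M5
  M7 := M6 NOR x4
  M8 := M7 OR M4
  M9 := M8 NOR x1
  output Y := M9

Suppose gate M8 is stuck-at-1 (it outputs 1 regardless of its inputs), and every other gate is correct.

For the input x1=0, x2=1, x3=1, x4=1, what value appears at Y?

0

Propagate with M8 forced: M0=1, M1=0, M2=0, M3=1, M4=0, M5=0, M6=0, M7=0, M8=1 [stuck-at-1], M9=0.
So Y = 0. (Without the fault it would be 1.)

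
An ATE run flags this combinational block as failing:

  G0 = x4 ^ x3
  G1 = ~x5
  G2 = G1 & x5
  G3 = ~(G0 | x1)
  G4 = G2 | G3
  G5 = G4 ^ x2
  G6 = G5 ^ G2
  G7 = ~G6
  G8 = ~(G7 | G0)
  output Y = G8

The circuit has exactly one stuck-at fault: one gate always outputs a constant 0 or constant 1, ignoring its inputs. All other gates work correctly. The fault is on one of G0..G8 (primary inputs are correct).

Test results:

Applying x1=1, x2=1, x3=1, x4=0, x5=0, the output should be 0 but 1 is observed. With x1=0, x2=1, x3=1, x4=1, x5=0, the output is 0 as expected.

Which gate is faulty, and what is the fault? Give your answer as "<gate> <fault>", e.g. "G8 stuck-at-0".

Fault-free values for test 1 (x1=1, x2=1, x3=1, x4=0, x5=0): G0=1, G1=1, G2=0, G3=0, G4=0, G5=1, G6=1, G7=0, G8=0, giving Y=0. Observed 1.
Test 1: faults giving observed 1 are {G0 stuck-at-0, G8 stuck-at-1}.
Test 2 (x1=0, x2=1, x3=1, x4=1, x5=0): fault-free G0=0, G1=1, G2=0, G3=1, G4=1, G5=0, G6=0, G7=1, G8=0 → 0; observed 0. Eliminates G8 stuck-at-1.
Only G0 stuck-at-0 is consistent with every test.

G0 stuck-at-0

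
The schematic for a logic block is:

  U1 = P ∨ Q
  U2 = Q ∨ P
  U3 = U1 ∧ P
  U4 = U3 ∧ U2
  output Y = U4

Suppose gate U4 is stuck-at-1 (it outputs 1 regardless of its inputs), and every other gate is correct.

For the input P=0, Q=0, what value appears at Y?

Propagate with U4 forced: U1=0, U2=0, U3=0, U4=1 [stuck-at-1].
So Y = 1. (Without the fault it would be 0.)

1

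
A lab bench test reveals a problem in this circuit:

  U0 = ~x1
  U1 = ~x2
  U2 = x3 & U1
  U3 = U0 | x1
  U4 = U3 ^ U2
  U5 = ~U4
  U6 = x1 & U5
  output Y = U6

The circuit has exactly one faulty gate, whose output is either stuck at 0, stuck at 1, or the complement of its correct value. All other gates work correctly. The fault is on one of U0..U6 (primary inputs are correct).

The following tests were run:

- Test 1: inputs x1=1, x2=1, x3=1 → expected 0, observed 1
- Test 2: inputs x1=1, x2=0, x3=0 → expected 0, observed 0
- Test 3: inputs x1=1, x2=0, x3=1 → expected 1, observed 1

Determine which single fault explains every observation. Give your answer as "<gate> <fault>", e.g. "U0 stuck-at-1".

U1 stuck-at-1

Fault-free values for test 1 (x1=1, x2=1, x3=1): U0=0, U1=0, U2=0, U3=1, U4=1, U5=0, U6=0, giving Y=0. Observed 1.
Test 1: faults giving observed 1 are {U1 stuck-at-1, U1 inverted output, U2 stuck-at-1, U2 inverted output, U3 stuck-at-0, U3 inverted output, U4 stuck-at-0, U4 inverted output, U5 stuck-at-1, U5 inverted output, U6 stuck-at-1, U6 inverted output}.
Test 2 (x1=1, x2=0, x3=0): fault-free U0=0, U1=1, U2=0, U3=1, U4=1, U5=0, U6=0 → 0; observed 0. Eliminates U2 stuck-at-1, U2 inverted output, U3 stuck-at-0, U3 inverted output, U4 stuck-at-0, U4 inverted output, U5 stuck-at-1, U5 inverted output, U6 stuck-at-1, U6 inverted output.
Test 3 (x1=1, x2=0, x3=1): fault-free U0=0, U1=1, U2=1, U3=1, U4=0, U5=1, U6=1 → 1; observed 1. Eliminates U1 inverted output.
Only U1 stuck-at-1 is consistent with every test.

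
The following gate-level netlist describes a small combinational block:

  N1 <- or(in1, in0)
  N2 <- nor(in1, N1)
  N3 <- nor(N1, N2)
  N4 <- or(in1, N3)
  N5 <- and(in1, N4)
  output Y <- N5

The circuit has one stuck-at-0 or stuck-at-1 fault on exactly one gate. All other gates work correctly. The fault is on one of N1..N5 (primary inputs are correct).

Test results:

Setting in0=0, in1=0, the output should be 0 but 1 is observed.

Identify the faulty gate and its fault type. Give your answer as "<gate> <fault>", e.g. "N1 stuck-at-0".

N5 stuck-at-1

Fault-free values for test 1 (in0=0, in1=0): N1=0, N2=1, N3=0, N4=0, N5=0, giving Y=0. Observed 1.
Test 1: faults giving observed 1 are {N5 stuck-at-1}.
Only N5 stuck-at-1 is consistent with every test.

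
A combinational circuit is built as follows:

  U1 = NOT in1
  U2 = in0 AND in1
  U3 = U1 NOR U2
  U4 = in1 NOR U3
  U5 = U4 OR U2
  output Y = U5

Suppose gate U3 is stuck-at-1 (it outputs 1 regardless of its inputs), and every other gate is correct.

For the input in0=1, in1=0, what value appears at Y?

Propagate with U3 forced: U1=1, U2=0, U3=1 [stuck-at-1], U4=0, U5=0.
So Y = 0. (Without the fault it would be 1.)

0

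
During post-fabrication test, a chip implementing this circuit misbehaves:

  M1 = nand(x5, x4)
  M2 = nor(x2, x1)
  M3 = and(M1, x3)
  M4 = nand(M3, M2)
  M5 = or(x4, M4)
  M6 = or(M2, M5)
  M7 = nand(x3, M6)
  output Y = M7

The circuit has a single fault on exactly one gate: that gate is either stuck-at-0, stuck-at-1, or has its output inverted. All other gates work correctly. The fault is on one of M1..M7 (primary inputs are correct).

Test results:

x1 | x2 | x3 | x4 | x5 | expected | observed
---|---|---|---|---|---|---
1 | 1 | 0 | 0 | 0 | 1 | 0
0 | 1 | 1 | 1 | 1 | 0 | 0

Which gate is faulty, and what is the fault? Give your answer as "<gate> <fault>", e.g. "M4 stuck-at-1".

M7 stuck-at-0

Fault-free values for test 1 (x1=1, x2=1, x3=0, x4=0, x5=0): M1=1, M2=0, M3=0, M4=1, M5=1, M6=1, M7=1, giving Y=1. Observed 0.
Test 1: faults giving observed 0 are {M7 stuck-at-0, M7 inverted output}.
Test 2 (x1=0, x2=1, x3=1, x4=1, x5=1): fault-free M1=0, M2=0, M3=0, M4=1, M5=1, M6=1, M7=0 → 0; observed 0. Eliminates M7 inverted output.
Only M7 stuck-at-0 is consistent with every test.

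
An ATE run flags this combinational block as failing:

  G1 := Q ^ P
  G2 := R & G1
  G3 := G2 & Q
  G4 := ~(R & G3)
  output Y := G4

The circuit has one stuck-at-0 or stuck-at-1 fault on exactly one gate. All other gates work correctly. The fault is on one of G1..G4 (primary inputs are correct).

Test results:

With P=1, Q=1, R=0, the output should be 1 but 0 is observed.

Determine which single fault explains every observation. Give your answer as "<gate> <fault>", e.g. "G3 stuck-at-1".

Fault-free values for test 1 (P=1, Q=1, R=0): G1=0, G2=0, G3=0, G4=1, giving Y=1. Observed 0.
Test 1: faults giving observed 0 are {G4 stuck-at-0}.
Only G4 stuck-at-0 is consistent with every test.

G4 stuck-at-0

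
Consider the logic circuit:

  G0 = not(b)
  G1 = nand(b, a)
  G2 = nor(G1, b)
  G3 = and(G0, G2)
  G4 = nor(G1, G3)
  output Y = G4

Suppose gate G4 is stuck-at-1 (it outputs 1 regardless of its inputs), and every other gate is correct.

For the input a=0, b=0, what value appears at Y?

1

Propagate with G4 forced: G0=1, G1=1, G2=0, G3=0, G4=1 [stuck-at-1].
So Y = 1. (Without the fault it would be 0.)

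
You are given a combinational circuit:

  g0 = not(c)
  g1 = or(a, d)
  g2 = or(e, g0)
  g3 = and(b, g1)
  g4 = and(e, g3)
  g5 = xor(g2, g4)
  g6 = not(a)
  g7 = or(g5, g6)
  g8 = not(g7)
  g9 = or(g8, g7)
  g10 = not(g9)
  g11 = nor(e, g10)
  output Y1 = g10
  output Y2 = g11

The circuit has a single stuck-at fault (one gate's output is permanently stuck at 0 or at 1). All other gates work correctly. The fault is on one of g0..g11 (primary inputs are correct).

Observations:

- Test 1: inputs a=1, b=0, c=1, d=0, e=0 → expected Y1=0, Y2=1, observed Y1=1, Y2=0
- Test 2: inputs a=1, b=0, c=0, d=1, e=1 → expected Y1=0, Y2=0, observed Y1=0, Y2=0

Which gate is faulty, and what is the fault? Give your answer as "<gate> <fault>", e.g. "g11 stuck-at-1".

Fault-free values for test 1 (a=1, b=0, c=1, d=0, e=0): g0=0, g1=1, g2=0, g3=0, g4=0, g5=0, g6=0, g7=0, g8=1, g9=1, g10=0, g11=1, giving Y1=0, Y2=1. Observed Y1=1, Y2=0.
Test 1: faults giving observed Y1=1, Y2=0 are {g8 stuck-at-0, g9 stuck-at-0, g10 stuck-at-1}.
Test 2 (a=1, b=0, c=0, d=1, e=1): fault-free g0=1, g1=1, g2=1, g3=0, g4=0, g5=1, g6=0, g7=1, g8=0, g9=1, g10=0, g11=0 → Y1=0, Y2=0; observed Y1=0, Y2=0. Eliminates g9 stuck-at-0, g10 stuck-at-1.
Only g8 stuck-at-0 is consistent with every test.

g8 stuck-at-0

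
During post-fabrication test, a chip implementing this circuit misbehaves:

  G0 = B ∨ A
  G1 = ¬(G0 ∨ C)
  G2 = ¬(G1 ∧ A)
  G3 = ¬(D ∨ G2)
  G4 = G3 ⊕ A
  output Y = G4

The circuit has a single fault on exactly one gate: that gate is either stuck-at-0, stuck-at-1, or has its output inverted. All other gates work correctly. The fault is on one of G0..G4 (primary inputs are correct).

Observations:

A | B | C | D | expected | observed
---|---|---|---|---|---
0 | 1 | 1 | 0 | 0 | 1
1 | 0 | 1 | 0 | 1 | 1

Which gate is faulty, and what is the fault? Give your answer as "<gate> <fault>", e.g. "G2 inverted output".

Fault-free values for test 1 (A=0, B=1, C=1, D=0): G0=1, G1=0, G2=1, G3=0, G4=0, giving Y=0. Observed 1.
Test 1: faults giving observed 1 are {G2 stuck-at-0, G2 inverted output, G3 stuck-at-1, G3 inverted output, G4 stuck-at-1, G4 inverted output}.
Test 2 (A=1, B=0, C=1, D=0): fault-free G0=1, G1=0, G2=1, G3=0, G4=1 → 1; observed 1. Eliminates G2 stuck-at-0, G2 inverted output, G3 stuck-at-1, G3 inverted output, G4 inverted output.
Only G4 stuck-at-1 is consistent with every test.

G4 stuck-at-1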